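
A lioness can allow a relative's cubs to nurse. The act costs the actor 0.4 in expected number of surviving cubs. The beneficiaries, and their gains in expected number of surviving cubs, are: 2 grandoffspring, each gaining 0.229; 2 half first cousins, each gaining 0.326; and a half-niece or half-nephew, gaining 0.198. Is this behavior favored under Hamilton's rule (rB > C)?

No

Hamilton's rule: the trait is favored when the sum of r·B over every recipient exceeds the actor's cost C.
r to a grandoffspring = 1/4 (two parent–offspring links: r = (1/2)^2 = 1/4).
r to a half first cousin = 1/16 (half first cousins share one grandparent — one path of length 4: r = (1/2)^4 = 1/16).
r to a half-niece or half-nephew = 0.125 (half-aunt/uncle↔niece/nephew: one path of length 3: r = (1/2)^3 = 1/8).
Summing one r·B term per recipient: 2·0.25·0.229 + 2·0.0625·0.326 + 1·0.125·0.198 = 0.18.
0.18 < 0.4: the indirect benefit is less than the cost.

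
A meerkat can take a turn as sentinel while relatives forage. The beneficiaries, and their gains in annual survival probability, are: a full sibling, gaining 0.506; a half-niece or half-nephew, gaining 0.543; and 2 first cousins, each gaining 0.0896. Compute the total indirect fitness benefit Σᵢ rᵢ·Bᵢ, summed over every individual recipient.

r to a full sibling = 0.5 (full sibs share both parents — two paths of length 2: r = 2·(1/2)^2 = 1/2).
r to a half-niece or half-nephew = 0.125 (half-aunt/uncle↔niece/nephew: one path of length 3: r = (1/2)^3 = 1/8).
r to a first cousin = 0.125 (first cousins share one grandparent pair — two paths of length 4: r = 2·(1/2)^4 = 1/8).
Summing one r·B term per recipient: 1·0.5·0.506 + 1·0.125·0.543 + 2·0.125·0.0896 = 0.343275.

0.343275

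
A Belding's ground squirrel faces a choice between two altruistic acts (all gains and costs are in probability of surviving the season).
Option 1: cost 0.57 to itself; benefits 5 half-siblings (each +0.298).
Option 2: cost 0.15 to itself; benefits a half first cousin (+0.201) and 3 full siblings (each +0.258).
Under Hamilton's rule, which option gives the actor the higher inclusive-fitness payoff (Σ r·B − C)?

Option 2

Option 1: r to a half-sibling = 0.25.
Option 1: Σ r·B − C = (5·0.25·0.298) − 0.57 = -0.1975.
Option 2: r to a half first cousin = 0.0625.
Option 2: r to a full sibling = 0.5.
Option 2: Σ r·B − C = (1·0.0625·0.201 + 3·0.5·0.258) − 0.15 = 0.2495625.
Option 2 has the higher net inclusive-fitness payoff.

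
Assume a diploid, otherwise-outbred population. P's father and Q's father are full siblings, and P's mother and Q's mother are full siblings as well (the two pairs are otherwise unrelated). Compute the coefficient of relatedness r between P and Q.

0.25

Wright's path rule: contributions from independent ancestry routes add.
P and Q are related in two ways: first cousins through their fathers (r = 1/8) and first cousins through their mothers (r = 1/8) — i.e. double first cousins.
r = 1/8 + 1/8 = 1/4 = 0.25.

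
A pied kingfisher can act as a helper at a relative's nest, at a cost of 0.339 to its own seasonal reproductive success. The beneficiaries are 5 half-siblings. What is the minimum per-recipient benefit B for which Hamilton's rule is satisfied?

r to a half-sibling = 1/4 (half-sibs share one parent — one path of length 2: r = (1/2)^2 = 1/4).
Hamilton's rule with n recipients of equal r: n·r·B > C, so B > C/(n·r) = 0.339/(5·0.25) = 0.2712.

0.2712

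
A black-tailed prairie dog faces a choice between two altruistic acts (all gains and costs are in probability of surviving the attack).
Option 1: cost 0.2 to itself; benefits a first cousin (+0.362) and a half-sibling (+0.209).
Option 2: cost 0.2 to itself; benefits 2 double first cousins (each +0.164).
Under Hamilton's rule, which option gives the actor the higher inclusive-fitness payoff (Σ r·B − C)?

Option 1

Option 1: r to a first cousin = 0.125.
Option 1: r to a half-sibling = 0.25.
Option 1: Σ r·B − C = (1·0.125·0.362 + 1·0.25·0.209) − 0.2 = -0.1025.
Option 2: r to a double first cousin = 0.25.
Option 2: Σ r·B − C = (2·0.25·0.164) − 0.2 = -0.118.
Option 1 has the higher net inclusive-fitness payoff.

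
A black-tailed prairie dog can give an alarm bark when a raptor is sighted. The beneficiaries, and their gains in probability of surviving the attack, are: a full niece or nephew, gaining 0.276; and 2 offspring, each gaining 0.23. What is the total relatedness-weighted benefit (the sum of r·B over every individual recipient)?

r to a full niece or nephew = 0.25 (full aunt/uncle↔niece/nephew: two paths of length 3 through the shared grandparent pair: r = 2·(1/2)^3 = 1/4).
r to an offspring = 1/2 (one parent–offspring link: r = (1/2)^1 = 1/2).
Summing one r·B term per recipient: 1·0.25·0.276 + 2·0.5·0.23 = 0.299.

0.299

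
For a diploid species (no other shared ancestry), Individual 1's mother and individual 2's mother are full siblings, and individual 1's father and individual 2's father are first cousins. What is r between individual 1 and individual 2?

0.15625

Wright's path rule: contributions from independent ancestry routes add.
Individual 1 and individual 2 are related in two ways: first cousins through their mothers (r = 1/8) and second cousins through their fathers (r = 1/32).
r = 1/8 + 1/32 = 0.15625.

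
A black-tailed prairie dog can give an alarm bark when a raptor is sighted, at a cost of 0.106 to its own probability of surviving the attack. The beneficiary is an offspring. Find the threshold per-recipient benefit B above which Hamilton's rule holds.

0.212

r to an offspring = 1/2 (one parent–offspring link: r = (1/2)^1 = 1/2).
Hamilton's rule with n recipients of equal r: n·r·B > C, so B > C/(n·r) = 0.106/(1·0.5) = 0.212.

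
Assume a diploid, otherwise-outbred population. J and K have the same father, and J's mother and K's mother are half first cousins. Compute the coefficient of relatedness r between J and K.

Wright's path rule: contributions from independent ancestry routes add.
J and K are related in two ways: half-sibs through their shared father (r = 1/4) and half second cousins through their mothers (r = 1/64).
r = 1/4 + 1/64 = 17/64 = 0.265625.

0.265625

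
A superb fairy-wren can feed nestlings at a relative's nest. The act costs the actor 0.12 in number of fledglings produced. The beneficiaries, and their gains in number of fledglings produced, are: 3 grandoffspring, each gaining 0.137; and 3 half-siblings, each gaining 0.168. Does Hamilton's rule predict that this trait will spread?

Hamilton's rule: the trait is favored when the sum of r·B over every recipient exceeds the actor's cost C.
r to a grandoffspring = 0.25 (two parent–offspring links: r = (1/2)^2 = 1/4).
r to a half-sibling = 1/4 (half-sibs share one parent — one path of length 2: r = (1/2)^2 = 1/4).
Summing one r·B term per recipient: 3·0.25·0.137 + 3·0.25·0.168 = 0.22875.
0.22875 > 0.12: the indirect benefit exceeds the cost.

Yes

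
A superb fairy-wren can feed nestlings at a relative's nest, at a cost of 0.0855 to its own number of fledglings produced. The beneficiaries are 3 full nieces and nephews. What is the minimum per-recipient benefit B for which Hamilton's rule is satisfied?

r to a full niece or nephew = 0.25 (full aunt/uncle↔niece/nephew: two paths of length 3 through the shared grandparent pair: r = 2·(1/2)^3 = 1/4).
Hamilton's rule with n recipients of equal r: n·r·B > C, so B > C/(n·r) = 0.0855/(3·0.25) = 0.114.

0.114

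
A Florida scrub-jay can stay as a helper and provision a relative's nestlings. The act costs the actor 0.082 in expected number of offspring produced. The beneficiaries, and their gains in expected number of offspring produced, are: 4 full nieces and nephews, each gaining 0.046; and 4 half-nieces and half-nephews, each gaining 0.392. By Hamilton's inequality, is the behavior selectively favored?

Hamilton's rule: the trait is favored when the sum of r·B over every recipient exceeds the actor's cost C.
r to a full niece or nephew = 0.25 (full aunt/uncle↔niece/nephew: two paths of length 3 through the shared grandparent pair: r = 2·(1/2)^3 = 1/4).
r to a half-niece or half-nephew = 1/8 (half-aunt/uncle↔niece/nephew: one path of length 3: r = (1/2)^3 = 1/8).
Summing one r·B term per recipient: 4·0.25·0.046 + 4·0.125·0.392 = 0.242.
0.242 > 0.082: the indirect benefit exceeds the cost.

Yes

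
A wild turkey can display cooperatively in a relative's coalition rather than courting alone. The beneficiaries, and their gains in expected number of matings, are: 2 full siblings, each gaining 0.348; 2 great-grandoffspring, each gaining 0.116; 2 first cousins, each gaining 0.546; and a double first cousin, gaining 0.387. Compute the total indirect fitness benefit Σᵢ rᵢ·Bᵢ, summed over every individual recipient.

r to a full sibling = 1/2 (full sibs share both parents — two paths of length 2: r = 2·(1/2)^2 = 1/2).
r to a great-grandoffspring = 0.125 (three parent–offspring links: r = (1/2)^3 = 1/8).
r to a first cousin = 0.125 (first cousins share one grandparent pair — two paths of length 4: r = 2·(1/2)^4 = 1/8).
r to a double first cousin = 0.25 (double first cousins share both grandparent pairs — four paths of length 4: r = 4·(1/2)^4 = 1/4).
Summing one r·B term per recipient: 2·0.5·0.348 + 2·0.125·0.116 + 2·0.125·0.546 + 1·0.25·0.387 = 0.61025.

0.61025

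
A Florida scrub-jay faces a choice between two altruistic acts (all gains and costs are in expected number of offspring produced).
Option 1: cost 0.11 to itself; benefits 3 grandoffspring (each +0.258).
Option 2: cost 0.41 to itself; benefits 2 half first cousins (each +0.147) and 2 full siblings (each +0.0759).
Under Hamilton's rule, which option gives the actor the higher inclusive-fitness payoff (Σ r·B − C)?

Option 1: r to a grandoffspring = 0.25.
Option 1: Σ r·B − C = (3·0.25·0.258) − 0.11 = 0.0835.
Option 2: r to a half first cousin = 0.0625.
Option 2: r to a full sibling = 0.5.
Option 2: Σ r·B − C = (2·0.0625·0.147 + 2·0.5·0.0759) − 0.41 = -0.315725.
Option 1 has the higher net inclusive-fitness payoff.

Option 1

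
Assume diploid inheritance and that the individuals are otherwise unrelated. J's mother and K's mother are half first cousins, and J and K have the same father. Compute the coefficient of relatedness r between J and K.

Relatedness sums over independent paths through distinct common ancestors.
J and K are related in two ways: half second cousins through their mothers (r = 1/64) and half-sibs through their shared father (r = 1/4).
r = 1/64 + 1/4 = 17/64 = 0.265625.

0.265625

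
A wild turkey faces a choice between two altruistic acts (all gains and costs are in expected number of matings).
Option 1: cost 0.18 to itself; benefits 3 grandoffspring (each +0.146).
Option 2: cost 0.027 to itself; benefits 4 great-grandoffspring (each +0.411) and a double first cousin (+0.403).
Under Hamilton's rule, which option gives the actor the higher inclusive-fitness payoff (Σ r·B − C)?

Option 2

Option 1: r to a grandoffspring = 0.25.
Option 1: Σ r·B − C = (3·0.25·0.146) − 0.18 = -0.0705.
Option 2: r to a great-grandoffspring = 0.125.
Option 2: r to a double first cousin = 0.25.
Option 2: Σ r·B − C = (4·0.125·0.411 + 1·0.25·0.403) − 0.027 = 0.27925.
Option 2 has the higher net inclusive-fitness payoff.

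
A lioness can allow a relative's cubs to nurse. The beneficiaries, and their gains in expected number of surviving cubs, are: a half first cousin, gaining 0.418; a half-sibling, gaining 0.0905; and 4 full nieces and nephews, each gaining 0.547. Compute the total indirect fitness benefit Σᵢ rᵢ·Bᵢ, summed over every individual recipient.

r to a half first cousin = 1/16 (half first cousins share one grandparent — one path of length 4: r = (1/2)^4 = 1/16).
r to a half-sibling = 0.25 (half-sibs share one parent — one path of length 2: r = (1/2)^2 = 1/4).
r to a full niece or nephew = 0.25 (full aunt/uncle↔niece/nephew: two paths of length 3 through the shared grandparent pair: r = 2·(1/2)^3 = 1/4).
Summing one r·B term per recipient: 1·0.0625·0.418 + 1·0.25·0.0905 + 4·0.25·0.547 = 0.59575.

0.59575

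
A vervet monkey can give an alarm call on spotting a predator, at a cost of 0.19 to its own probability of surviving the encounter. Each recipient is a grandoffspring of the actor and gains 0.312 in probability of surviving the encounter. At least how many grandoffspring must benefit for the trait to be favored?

r to a grandoffspring = 1/4 (two parent–offspring links: r = (1/2)^2 = 1/4).
Hamilton's rule: n·r·B > C  ⇒  n > C/(r·B) = 0.19/(0.25·0.312) = 2.436.
The smallest integer exceeding 2.436 is 3.

3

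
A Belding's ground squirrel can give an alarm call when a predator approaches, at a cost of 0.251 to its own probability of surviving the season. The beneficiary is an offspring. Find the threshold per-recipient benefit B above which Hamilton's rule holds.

r to an offspring = 0.5 (one parent–offspring link: r = (1/2)^1 = 1/2).
Hamilton's rule with n recipients of equal r: n·r·B > C, so B > C/(n·r) = 0.251/(1·0.5) = 0.502.

0.502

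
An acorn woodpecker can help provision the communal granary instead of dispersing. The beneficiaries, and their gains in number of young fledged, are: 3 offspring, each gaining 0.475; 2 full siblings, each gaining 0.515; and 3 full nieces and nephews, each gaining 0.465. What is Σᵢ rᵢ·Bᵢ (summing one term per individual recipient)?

r to an offspring = 1/2 (one parent–offspring link: r = (1/2)^1 = 1/2).
r to a full sibling = 0.5 (full sibs share both parents — two paths of length 2: r = 2·(1/2)^2 = 1/2).
r to a full niece or nephew = 0.25 (full aunt/uncle↔niece/nephew: two paths of length 3 through the shared grandparent pair: r = 2·(1/2)^3 = 1/4).
Summing one r·B term per recipient: 3·0.5·0.475 + 2·0.5·0.515 + 3·0.25·0.465 = 1.57625.

1.57625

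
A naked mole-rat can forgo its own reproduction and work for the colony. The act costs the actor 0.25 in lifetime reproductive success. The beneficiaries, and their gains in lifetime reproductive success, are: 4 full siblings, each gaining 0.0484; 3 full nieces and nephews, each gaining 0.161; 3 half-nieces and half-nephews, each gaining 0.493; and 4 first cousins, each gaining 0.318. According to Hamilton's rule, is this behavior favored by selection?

Yes

Hamilton's rule: the trait is favored when the sum of r·B over every recipient exceeds the actor's cost C.
r to a full sibling = 1/2 (full sibs share both parents — two paths of length 2: r = 2·(1/2)^2 = 1/2).
r to a full niece or nephew = 0.25 (full aunt/uncle↔niece/nephew: two paths of length 3 through the shared grandparent pair: r = 2·(1/2)^3 = 1/4).
r to a half-niece or half-nephew = 1/8 (half-aunt/uncle↔niece/nephew: one path of length 3: r = (1/2)^3 = 1/8).
r to a first cousin = 0.125 (first cousins share one grandparent pair — two paths of length 4: r = 2·(1/2)^4 = 1/8).
Summing one r·B term per recipient: 4·0.5·0.0484 + 3·0.25·0.161 + 3·0.125·0.493 + 4·0.125·0.318 = 0.561425.
0.561425 > 0.25: the indirect benefit exceeds the cost.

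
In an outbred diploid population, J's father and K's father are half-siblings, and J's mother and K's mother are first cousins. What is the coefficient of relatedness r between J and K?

With two independent routes of shared ancestry, r is the sum of the two contributions.
J and K are related in two ways: half first cousins through their fathers (r = 1/16) and second cousins through their mothers (r = 1/32).
r = 1/16 + 1/32 = 0.09375.

0.09375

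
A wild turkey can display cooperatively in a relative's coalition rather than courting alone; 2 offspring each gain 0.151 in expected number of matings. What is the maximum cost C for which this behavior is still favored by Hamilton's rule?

r to an offspring = 0.5 (one parent–offspring link: r = (1/2)^1 = 1/2).
Hamilton's rule: n·r·B > C, so the trait is favored while C < n·r·B = 2·0.5·0.151 = 0.151.

0.151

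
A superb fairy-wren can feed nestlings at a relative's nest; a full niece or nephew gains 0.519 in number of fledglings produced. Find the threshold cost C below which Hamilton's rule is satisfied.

r to a full niece or nephew = 0.25 (full aunt/uncle↔niece/nephew: two paths of length 3 through the shared grandparent pair: r = 2·(1/2)^3 = 1/4).
Hamilton's rule: n·r·B > C, so the trait is favored while C < n·r·B = 1·0.25·0.519 = 0.12975.

0.12975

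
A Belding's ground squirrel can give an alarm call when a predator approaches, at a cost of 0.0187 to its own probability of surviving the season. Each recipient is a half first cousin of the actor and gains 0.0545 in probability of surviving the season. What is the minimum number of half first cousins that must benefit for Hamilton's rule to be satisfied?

6

r to a half first cousin = 0.0625 (half first cousins share one grandparent — one path of length 4: r = (1/2)^4 = 1/16).
Hamilton's rule: n·r·B > C  ⇒  n > C/(r·B) = 0.0187/(0.0625·0.0545) = 5.49.
The smallest integer exceeding 5.49 is 6.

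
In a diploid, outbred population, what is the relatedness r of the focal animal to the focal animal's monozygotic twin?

Each parent–offspring link contributes a factor of 1/2, and independent paths through distinct common ancestors add.
Monozygotic twins share every allele identical by descent: r = 1.

1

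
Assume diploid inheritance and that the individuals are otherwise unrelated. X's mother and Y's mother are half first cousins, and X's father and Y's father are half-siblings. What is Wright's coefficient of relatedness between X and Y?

Wright's path rule: contributions from independent ancestry routes add.
X and Y are related in two ways: half second cousins through their mothers (r = 1/64) and half first cousins through their fathers (r = 1/16).
r = 1/64 + 1/16 = 0.078125.

0.078125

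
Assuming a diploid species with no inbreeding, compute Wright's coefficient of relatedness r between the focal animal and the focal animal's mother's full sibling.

0.25

Each parent–offspring link contributes a factor of 1/2, and independent paths through distinct common ancestors add.
Full aunt/uncle↔niece/nephew: two paths of length 3 through the shared grandparent pair: r = 2·(1/2)^3 = 1/4.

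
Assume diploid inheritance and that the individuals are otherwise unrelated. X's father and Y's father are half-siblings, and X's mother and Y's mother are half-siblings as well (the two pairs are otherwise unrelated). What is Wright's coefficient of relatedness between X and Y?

0.125

Independent pedigree routes through distinct common ancestors add.
X and Y are related in two ways: half first cousins through their fathers (r = 1/16) and half first cousins through their mothers (r = 1/16).
r = 1/16 + 1/16 = 0.125.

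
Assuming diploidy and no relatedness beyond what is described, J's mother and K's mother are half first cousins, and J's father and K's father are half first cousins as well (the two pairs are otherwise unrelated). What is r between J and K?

0.03125

Wright's path rule: contributions from independent ancestry routes add.
J and K are related in two ways: half second cousins through their mothers (r = 1/64) and half second cousins through their fathers (r = 1/64).
r = 1/64 + 1/64 = 1/32 = 0.03125.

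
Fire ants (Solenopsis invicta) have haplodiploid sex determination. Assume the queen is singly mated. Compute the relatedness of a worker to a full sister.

Haplodiploid full sisters inherit their father's entire haploid genome identically (contributing 1/2) and on average half of their mother's contribution (1/2 · 1/2 = 1/4); r = 1/2 + 1/4 = 3/4.

0.75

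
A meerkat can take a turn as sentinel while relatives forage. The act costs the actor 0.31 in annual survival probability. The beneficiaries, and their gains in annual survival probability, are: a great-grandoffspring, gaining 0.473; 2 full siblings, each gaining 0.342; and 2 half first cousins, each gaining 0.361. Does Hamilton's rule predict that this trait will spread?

Yes

Hamilton's rule: the trait is favored when the sum of r·B over every recipient exceeds the actor's cost C.
r to a great-grandoffspring = 0.125 (three parent–offspring links: r = (1/2)^3 = 1/8).
r to a full sibling = 0.5 (full sibs share both parents — two paths of length 2: r = 2·(1/2)^2 = 1/2).
r to a half first cousin = 0.0625 (half first cousins share one grandparent — one path of length 4: r = (1/2)^4 = 1/16).
Summing one r·B term per recipient: 1·0.125·0.473 + 2·0.5·0.342 + 2·0.0625·0.361 = 0.44625.
0.44625 > 0.31: the indirect benefit exceeds the cost.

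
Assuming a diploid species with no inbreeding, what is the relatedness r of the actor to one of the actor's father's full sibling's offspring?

Each parent–offspring link contributes a factor of 1/2, and independent paths through distinct common ancestors add.
First cousins share one grandparent pair — two paths of length 4: r = 2·(1/2)^4 = 1/8.

0.125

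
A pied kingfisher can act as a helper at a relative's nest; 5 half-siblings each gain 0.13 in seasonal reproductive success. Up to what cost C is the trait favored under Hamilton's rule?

0.1625

r to a half-sibling = 1/4 (half-sibs share one parent — one path of length 2: r = (1/2)^2 = 1/4).
Hamilton's rule: n·r·B > C, so the trait is favored while C < n·r·B = 5·0.25·0.13 = 0.1625.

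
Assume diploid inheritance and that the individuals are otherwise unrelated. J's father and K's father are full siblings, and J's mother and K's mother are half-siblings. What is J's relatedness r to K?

With two independent routes of shared ancestry, r is the sum of the two contributions.
J and K are related in two ways: first cousins through their fathers (r = 1/8) and half first cousins through their mothers (r = 1/16).
r = 1/8 + 1/16 = 0.1875.

0.1875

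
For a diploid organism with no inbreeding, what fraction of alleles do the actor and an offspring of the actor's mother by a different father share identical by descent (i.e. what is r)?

0.25

Each parent–offspring link contributes a factor of 1/2, and independent paths through distinct common ancestors add.
Half-sibs share one parent — one path of length 2: r = (1/2)^2 = 1/4.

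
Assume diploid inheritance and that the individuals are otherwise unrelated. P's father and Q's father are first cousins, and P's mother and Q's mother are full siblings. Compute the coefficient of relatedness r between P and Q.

Relatedness sums over independent paths through distinct common ancestors.
P and Q are related in two ways: second cousins through their fathers (r = 1/32) and first cousins through their mothers (r = 1/8).
r = 1/32 + 1/8 = 0.15625.

0.15625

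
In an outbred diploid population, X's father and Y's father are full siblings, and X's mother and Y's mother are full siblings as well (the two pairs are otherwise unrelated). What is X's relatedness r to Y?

With two independent routes of shared ancestry, r is the sum of the two contributions.
X and Y are related in two ways: first cousins through their fathers (r = 1/8) and first cousins through their mothers (r = 1/8) — i.e. double first cousins.
r = 1/8 + 1/8 = 0.25.

0.25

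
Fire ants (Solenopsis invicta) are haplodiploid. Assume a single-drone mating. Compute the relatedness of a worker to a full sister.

Haplodiploid full sisters inherit their father's entire haploid genome identically (contributing 1/2) and on average half of their mother's contribution (1/2 · 1/2 = 1/4); r = 1/2 + 1/4 = 3/4.

0.75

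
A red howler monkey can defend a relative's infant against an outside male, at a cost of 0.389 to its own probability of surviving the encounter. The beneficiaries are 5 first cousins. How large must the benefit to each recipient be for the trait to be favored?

r to a first cousin = 1/8 (first cousins share one grandparent pair — two paths of length 4: r = 2·(1/2)^4 = 1/8).
Hamilton's rule with n recipients of equal r: n·r·B > C, so B > C/(n·r) = 0.389/(5·0.125) = 0.6224.

0.6224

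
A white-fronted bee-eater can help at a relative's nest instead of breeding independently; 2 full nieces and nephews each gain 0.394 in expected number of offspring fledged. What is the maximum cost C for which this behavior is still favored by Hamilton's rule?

0.197

r to a full niece or nephew = 0.25 (full aunt/uncle↔niece/nephew: two paths of length 3 through the shared grandparent pair: r = 2·(1/2)^3 = 1/4).
Hamilton's rule: n·r·B > C, so the trait is favored while C < n·r·B = 2·0.25·0.394 = 0.197.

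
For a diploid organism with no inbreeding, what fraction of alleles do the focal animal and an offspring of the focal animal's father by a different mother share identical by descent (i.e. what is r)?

0.25

Each parent–offspring link contributes a factor of 1/2, and independent paths through distinct common ancestors add.
Half-sibs share one parent — one path of length 2: r = (1/2)^2 = 1/4.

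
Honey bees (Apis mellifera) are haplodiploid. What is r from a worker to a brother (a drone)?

Her haploid brother carries none of their father's genes and a random half of their mother's genome; that half matches the maternal half of her own genome with probability 1/2: r = 1/2 · 1/2 = 1/4.

0.25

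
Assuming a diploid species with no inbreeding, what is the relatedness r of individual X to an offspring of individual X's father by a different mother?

0.25

Each parent–offspring link contributes a factor of 1/2, and independent paths through distinct common ancestors add.
Half-sibs share one parent — one path of length 2: r = (1/2)^2 = 1/4.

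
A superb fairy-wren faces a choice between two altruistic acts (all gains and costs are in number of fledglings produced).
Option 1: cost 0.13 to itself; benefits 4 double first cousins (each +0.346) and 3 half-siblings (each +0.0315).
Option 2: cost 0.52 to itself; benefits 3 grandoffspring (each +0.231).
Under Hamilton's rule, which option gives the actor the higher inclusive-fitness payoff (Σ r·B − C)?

Option 1: r to a double first cousin = 0.25.
Option 1: r to a half-sibling = 0.25.
Option 1: Σ r·B − C = (4·0.25·0.346 + 3·0.25·0.0315) − 0.13 = 0.239625.
Option 2: r to a grandoffspring = 0.25.
Option 2: Σ r·B − C = (3·0.25·0.231) − 0.52 = -0.34675.
Option 1 has the higher net inclusive-fitness payoff.

Option 1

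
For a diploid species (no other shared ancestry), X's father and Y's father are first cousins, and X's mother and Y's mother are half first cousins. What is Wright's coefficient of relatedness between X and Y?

Independent pedigree routes through distinct common ancestors add.
X and Y are related in two ways: second cousins through their fathers (r = 1/32) and half second cousins through their mothers (r = 1/64).
r = 1/32 + 1/64 = 0.046875.

0.046875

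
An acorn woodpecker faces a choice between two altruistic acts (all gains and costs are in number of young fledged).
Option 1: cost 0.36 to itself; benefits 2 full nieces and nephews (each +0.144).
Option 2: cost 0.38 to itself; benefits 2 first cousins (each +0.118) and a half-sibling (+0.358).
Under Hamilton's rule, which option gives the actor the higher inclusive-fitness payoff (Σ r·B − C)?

Option 1: r to a full niece or nephew = 0.25.
Option 1: Σ r·B − C = (2·0.25·0.144) − 0.36 = -0.288.
Option 2: r to a first cousin = 0.125.
Option 2: r to a half-sibling = 0.25.
Option 2: Σ r·B − C = (2·0.125·0.118 + 1·0.25·0.358) − 0.38 = -0.261.
Option 2 has the higher net inclusive-fitness payoff.

Option 2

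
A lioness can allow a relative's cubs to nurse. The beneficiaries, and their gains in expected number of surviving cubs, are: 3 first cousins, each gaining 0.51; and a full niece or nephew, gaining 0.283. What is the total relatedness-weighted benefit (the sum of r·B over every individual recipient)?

r to a first cousin = 0.125 (first cousins share one grandparent pair — two paths of length 4: r = 2·(1/2)^4 = 1/8).
r to a full niece or nephew = 1/4 (full aunt/uncle↔niece/nephew: two paths of length 3 through the shared grandparent pair: r = 2·(1/2)^3 = 1/4).
Summing one r·B term per recipient: 3·0.125·0.51 + 1·0.25·0.283 = 0.262.

0.262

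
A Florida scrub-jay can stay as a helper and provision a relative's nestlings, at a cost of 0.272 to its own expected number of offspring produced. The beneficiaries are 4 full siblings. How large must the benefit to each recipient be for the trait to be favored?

r to a full sibling = 1/2 (full sibs share both parents — two paths of length 2: r = 2·(1/2)^2 = 1/2).
Hamilton's rule with n recipients of equal r: n·r·B > C, so B > C/(n·r) = 0.272/(4·0.5) = 0.136.

0.136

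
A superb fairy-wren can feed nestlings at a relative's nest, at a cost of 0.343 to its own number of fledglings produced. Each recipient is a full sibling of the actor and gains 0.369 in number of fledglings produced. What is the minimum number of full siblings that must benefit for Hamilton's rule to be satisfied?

2

r to a full sibling = 0.5 (full sibs share both parents — two paths of length 2: r = 2·(1/2)^2 = 1/2).
Hamilton's rule: n·r·B > C  ⇒  n > C/(r·B) = 0.343/(0.5·0.369) = 1.859.
The smallest integer exceeding 1.859 is 2.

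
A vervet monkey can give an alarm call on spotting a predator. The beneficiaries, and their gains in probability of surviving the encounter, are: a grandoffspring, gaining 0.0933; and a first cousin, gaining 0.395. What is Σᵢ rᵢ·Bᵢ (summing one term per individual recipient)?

0.0727

r to a grandoffspring = 0.25 (two parent–offspring links: r = (1/2)^2 = 1/4).
r to a first cousin = 0.125 (first cousins share one grandparent pair — two paths of length 4: r = 2·(1/2)^4 = 1/8).
Summing one r·B term per recipient: 1·0.25·0.0933 + 1·0.125·0.395 = 0.0727.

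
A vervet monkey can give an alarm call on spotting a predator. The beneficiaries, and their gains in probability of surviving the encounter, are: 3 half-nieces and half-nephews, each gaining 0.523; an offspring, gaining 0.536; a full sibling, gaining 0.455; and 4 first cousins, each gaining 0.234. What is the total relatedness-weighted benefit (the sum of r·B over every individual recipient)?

0.808625

r to a half-niece or half-nephew = 0.125 (half-aunt/uncle↔niece/nephew: one path of length 3: r = (1/2)^3 = 1/8).
r to an offspring = 1/2 (one parent–offspring link: r = (1/2)^1 = 1/2).
r to a full sibling = 1/2 (full sibs share both parents — two paths of length 2: r = 2·(1/2)^2 = 1/2).
r to a first cousin = 1/8 (first cousins share one grandparent pair — two paths of length 4: r = 2·(1/2)^4 = 1/8).
Summing one r·B term per recipient: 3·0.125·0.523 + 1·0.5·0.536 + 1·0.5·0.455 + 4·0.125·0.234 = 0.808625.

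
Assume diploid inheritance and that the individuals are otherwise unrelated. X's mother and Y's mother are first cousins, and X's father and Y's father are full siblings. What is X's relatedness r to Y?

0.15625

With two independent routes of shared ancestry, r is the sum of the two contributions.
X and Y are related in two ways: second cousins through their mothers (r = 1/32) and first cousins through their fathers (r = 1/8).
r = 1/32 + 1/8 = 0.15625.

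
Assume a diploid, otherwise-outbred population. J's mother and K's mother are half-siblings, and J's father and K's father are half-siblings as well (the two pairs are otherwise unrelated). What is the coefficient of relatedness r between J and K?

Relatedness sums over independent paths through distinct common ancestors.
J and K are related in two ways: half first cousins through their mothers (r = 1/16) and half first cousins through their fathers (r = 1/16).
r = 1/16 + 1/16 = 0.125.

0.125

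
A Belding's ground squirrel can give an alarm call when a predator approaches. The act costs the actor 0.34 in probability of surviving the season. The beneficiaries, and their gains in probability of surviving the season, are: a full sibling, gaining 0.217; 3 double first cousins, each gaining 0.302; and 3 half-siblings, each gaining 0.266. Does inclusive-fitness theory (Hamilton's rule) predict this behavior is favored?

Hamilton's rule: the trait is favored when the sum of r·B over every recipient exceeds the actor's cost C.
r to a full sibling = 1/2 (full sibs share both parents — two paths of length 2: r = 2·(1/2)^2 = 1/2).
r to a double first cousin = 1/4 (double first cousins share both grandparent pairs — four paths of length 4: r = 4·(1/2)^4 = 1/4).
r to a half-sibling = 1/4 (half-sibs share one parent — one path of length 2: r = (1/2)^2 = 1/4).
Summing one r·B term per recipient: 1·0.5·0.217 + 3·0.25·0.302 + 3·0.25·0.266 = 0.5345.
0.5345 > 0.34: the indirect benefit exceeds the cost.

Yes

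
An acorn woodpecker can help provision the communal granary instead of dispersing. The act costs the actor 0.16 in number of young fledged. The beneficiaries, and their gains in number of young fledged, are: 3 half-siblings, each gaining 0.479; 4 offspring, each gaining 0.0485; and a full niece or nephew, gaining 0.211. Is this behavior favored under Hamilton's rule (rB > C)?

Hamilton's rule: the trait is favored when the sum of r·B over every recipient exceeds the actor's cost C.
r to a half-sibling = 1/4 (half-sibs share one parent — one path of length 2: r = (1/2)^2 = 1/4).
r to an offspring = 0.5 (one parent–offspring link: r = (1/2)^1 = 1/2).
r to a full niece or nephew = 1/4 (full aunt/uncle↔niece/nephew: two paths of length 3 through the shared grandparent pair: r = 2·(1/2)^3 = 1/4).
Summing one r·B term per recipient: 3·0.25·0.479 + 4·0.5·0.0485 + 1·0.25·0.211 = 0.509.
0.509 > 0.16: the indirect benefit exceeds the cost.

Yes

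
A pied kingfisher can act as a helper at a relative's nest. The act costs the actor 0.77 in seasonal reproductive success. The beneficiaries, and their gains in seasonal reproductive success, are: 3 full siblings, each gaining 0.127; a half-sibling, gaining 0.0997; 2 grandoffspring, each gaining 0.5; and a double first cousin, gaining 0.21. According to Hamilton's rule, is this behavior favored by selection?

Hamilton's rule: the trait is favored when the sum of r·B over every recipient exceeds the actor's cost C.
r to a full sibling = 0.5 (full sibs share both parents — two paths of length 2: r = 2·(1/2)^2 = 1/2).
r to a half-sibling = 0.25 (half-sibs share one parent — one path of length 2: r = (1/2)^2 = 1/4).
r to a grandoffspring = 0.25 (two parent–offspring links: r = (1/2)^2 = 1/4).
r to a double first cousin = 1/4 (double first cousins share both grandparent pairs — four paths of length 4: r = 4·(1/2)^4 = 1/4).
Summing one r·B term per recipient: 3·0.5·0.127 + 1·0.25·0.0997 + 2·0.25·0.5 + 1·0.25·0.21 = 0.517925.
0.517925 < 0.77: the indirect benefit is less than the cost.

No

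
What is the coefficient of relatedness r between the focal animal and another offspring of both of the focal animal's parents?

Each parent–offspring link contributes a factor of 1/2, and independent paths through distinct common ancestors add.
Full sibs share both parents — two paths of length 2: r = 2·(1/2)^2 = 1/2.

0.5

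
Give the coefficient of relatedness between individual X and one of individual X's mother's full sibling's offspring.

0.125

Each parent–offspring link contributes a factor of 1/2, and independent paths through distinct common ancestors add.
First cousins share one grandparent pair — two paths of length 4: r = 2·(1/2)^4 = 1/8.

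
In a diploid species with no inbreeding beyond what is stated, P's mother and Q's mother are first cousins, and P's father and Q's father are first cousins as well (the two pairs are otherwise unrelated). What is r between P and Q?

0.0625

Independent pedigree routes through distinct common ancestors add.
P and Q are related in two ways: second cousins through their mothers (r = 1/32) and second cousins through their fathers (r = 1/32).
r = 1/32 + 1/32 = 1/16 = 0.0625.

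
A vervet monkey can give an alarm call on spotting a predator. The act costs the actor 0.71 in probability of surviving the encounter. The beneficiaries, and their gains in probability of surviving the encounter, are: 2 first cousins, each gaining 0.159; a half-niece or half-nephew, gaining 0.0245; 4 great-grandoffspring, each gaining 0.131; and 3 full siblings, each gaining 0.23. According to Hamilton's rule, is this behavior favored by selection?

Hamilton's rule: the trait is favored when the sum of r·B over every recipient exceeds the actor's cost C.
r to a first cousin = 1/8 (first cousins share one grandparent pair — two paths of length 4: r = 2·(1/2)^4 = 1/8).
r to a half-niece or half-nephew = 1/8 (half-aunt/uncle↔niece/nephew: one path of length 3: r = (1/2)^3 = 1/8).
r to a great-grandoffspring = 1/8 (three parent–offspring links: r = (1/2)^3 = 1/8).
r to a full sibling = 1/2 (full sibs share both parents — two paths of length 2: r = 2·(1/2)^2 = 1/2).
Summing one r·B term per recipient: 2·0.125·0.159 + 1·0.125·0.0245 + 4·0.125·0.131 + 3·0.5·0.23 = 0.4533125.
0.4533125 < 0.71: the indirect benefit is less than the cost.

No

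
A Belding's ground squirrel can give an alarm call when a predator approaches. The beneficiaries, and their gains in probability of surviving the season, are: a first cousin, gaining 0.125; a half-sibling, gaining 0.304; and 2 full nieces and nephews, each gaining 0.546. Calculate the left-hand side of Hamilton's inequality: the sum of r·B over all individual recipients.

0.364625

r to a first cousin = 1/8 (first cousins share one grandparent pair — two paths of length 4: r = 2·(1/2)^4 = 1/8).
r to a half-sibling = 0.25 (half-sibs share one parent — one path of length 2: r = (1/2)^2 = 1/4).
r to a full niece or nephew = 1/4 (full aunt/uncle↔niece/nephew: two paths of length 3 through the shared grandparent pair: r = 2·(1/2)^3 = 1/4).
Summing one r·B term per recipient: 1·0.125·0.125 + 1·0.25·0.304 + 2·0.25·0.546 = 0.364625.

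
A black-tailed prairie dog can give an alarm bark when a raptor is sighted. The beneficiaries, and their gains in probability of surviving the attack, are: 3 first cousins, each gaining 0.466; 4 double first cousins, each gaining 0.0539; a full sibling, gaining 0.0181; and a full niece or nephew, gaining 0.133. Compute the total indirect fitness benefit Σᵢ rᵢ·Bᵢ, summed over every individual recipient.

r to a first cousin = 0.125 (first cousins share one grandparent pair — two paths of length 4: r = 2·(1/2)^4 = 1/8).
r to a double first cousin = 1/4 (double first cousins share both grandparent pairs — four paths of length 4: r = 4·(1/2)^4 = 1/4).
r to a full sibling = 0.5 (full sibs share both parents — two paths of length 2: r = 2·(1/2)^2 = 1/2).
r to a full niece or nephew = 1/4 (full aunt/uncle↔niece/nephew: two paths of length 3 through the shared grandparent pair: r = 2·(1/2)^3 = 1/4).
Summing one r·B term per recipient: 3·0.125·0.466 + 4·0.25·0.0539 + 1·0.5·0.0181 + 1·0.25·0.133 = 0.27095.

0.27095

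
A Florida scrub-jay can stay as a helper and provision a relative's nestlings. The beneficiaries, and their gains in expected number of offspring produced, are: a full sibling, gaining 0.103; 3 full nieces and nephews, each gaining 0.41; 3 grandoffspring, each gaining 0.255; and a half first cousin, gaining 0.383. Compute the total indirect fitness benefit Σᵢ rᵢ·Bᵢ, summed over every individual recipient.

r to a full sibling = 0.5 (full sibs share both parents — two paths of length 2: r = 2·(1/2)^2 = 1/2).
r to a full niece or nephew = 0.25 (full aunt/uncle↔niece/nephew: two paths of length 3 through the shared grandparent pair: r = 2·(1/2)^3 = 1/4).
r to a grandoffspring = 1/4 (two parent–offspring links: r = (1/2)^2 = 1/4).
r to a half first cousin = 1/16 (half first cousins share one grandparent — one path of length 4: r = (1/2)^4 = 1/16).
Summing one r·B term per recipient: 1·0.5·0.103 + 3·0.25·0.41 + 3·0.25·0.255 + 1·0.0625·0.383 = 0.5741875.

0.5741875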